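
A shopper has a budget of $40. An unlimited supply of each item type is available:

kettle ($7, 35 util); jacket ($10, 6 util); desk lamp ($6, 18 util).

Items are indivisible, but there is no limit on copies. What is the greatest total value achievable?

176 util

Best value-per-unit is kettle at 35/7; filling with it alone gives 5×35 = 175.
Optimal mix: 4×kettle + 2×desk lamp → cost 40, value 176.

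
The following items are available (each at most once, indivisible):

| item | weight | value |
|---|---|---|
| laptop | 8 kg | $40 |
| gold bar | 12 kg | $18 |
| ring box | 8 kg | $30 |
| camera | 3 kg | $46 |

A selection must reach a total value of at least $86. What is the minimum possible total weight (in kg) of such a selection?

Subsets with value ≥ 86, sorted by total weight:
- laptop+camera: weight 11, value 86
- laptop+ring box+camera: weight 19, value 116
- laptop+gold bar+camera: weight 23, value 104
- gold bar+ring box+camera: weight 23, value 94
Minimum weight: 11 kg.

11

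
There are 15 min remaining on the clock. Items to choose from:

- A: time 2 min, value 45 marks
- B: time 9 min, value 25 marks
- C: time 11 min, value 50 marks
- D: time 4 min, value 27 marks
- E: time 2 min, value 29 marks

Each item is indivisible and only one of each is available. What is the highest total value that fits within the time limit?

124 marks

Check high-value combinations within 15 min:
- A+C+E: time 2+11+2=15, value 45+50+29=124
- A+D+E: time 2+4+2=8, value 45+27+29=101
- A+B+E: time 2+9+2=13, value 45+25+29=99
- A+B+D: time 2+9+4=15, value 45+25+27=97
Best: 124 marks.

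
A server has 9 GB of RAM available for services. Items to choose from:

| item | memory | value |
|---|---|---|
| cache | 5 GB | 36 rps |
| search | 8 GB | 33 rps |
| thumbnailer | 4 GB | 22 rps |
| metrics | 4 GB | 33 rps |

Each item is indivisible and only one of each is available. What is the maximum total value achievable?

69 rps

Check high-value combinations within 9 GB:
- cache+metrics: memory 5+4=9, value 36+33=69
- cache+thumbnailer: memory 5+4=9, value 36+22=58
- thumbnailer+metrics: memory 4+4=8, value 22+33=55
- cache: memory 5, value 36
Best: 69 rps.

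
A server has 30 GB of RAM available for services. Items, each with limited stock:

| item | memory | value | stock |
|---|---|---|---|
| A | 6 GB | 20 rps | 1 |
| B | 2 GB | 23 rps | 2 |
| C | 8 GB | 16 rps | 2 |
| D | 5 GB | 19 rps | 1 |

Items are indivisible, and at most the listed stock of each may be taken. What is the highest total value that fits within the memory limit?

101 rps

Top feasible selections:
- 1×A + 2×B + 1×C + 1×D: memory 23, value 101
- 1×A + 2×B + 2×C: memory 26, value 98
- 2×B + 2×C + 1×D: memory 25, value 97
Best: 101 rps.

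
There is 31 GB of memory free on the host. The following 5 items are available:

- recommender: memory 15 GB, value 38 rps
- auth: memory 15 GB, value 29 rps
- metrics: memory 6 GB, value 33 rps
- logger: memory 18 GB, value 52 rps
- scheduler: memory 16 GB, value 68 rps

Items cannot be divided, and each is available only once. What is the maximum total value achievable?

106 rps

This is a 0/1 knapsack; check combinations near the capacity.
- recommender+scheduler: memory 15+16=31, value 38+68=106
- metrics+scheduler: memory 6+16=22, value 33+68=101
- auth+scheduler: memory 15+16=31, value 29+68=97
- metrics+logger: memory 6+18=24, value 33+52=85
- recommender+metrics: memory 15+6=21, value 38+33=71
Best: 106 rps.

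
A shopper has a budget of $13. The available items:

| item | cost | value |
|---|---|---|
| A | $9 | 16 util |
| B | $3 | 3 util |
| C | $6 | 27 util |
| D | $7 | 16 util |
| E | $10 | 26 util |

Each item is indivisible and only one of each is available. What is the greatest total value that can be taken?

43 util

This is a 0/1 knapsack; check combinations near the capacity.
- C+D: cost 6+7=13, value 27+16=43
- B+C: cost 3+6=9, value 3+27=30
- B+E: cost 3+10=13, value 3+26=29
- C: cost 6, value 27
Best: 43 util.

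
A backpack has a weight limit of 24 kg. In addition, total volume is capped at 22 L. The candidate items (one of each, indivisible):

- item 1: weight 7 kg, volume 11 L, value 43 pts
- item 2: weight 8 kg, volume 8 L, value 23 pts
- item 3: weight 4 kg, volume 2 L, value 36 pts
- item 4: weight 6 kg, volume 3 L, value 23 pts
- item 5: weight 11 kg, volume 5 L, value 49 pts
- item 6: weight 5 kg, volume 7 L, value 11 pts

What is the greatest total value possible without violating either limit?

128 pts

Feasible sets respecting both limits:
- item 1+item 3+item 5: weight 22, volume 18, value 128
- item 1+item 4+item 5: weight 24, volume 19, value 115
- item 2+item 3+item 5: weight 23, volume 15, value 108
Best: 128 pts.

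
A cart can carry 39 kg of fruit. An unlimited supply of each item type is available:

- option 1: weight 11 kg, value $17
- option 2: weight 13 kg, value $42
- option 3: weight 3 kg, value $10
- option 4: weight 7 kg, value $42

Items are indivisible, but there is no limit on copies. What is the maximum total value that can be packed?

Best value-per-unit is option 4 at 42/7; filling with it alone gives 5×42 = 210.
Optimal mix: 1×option 3 + 5×option 4 → weight 38, value 220.

$220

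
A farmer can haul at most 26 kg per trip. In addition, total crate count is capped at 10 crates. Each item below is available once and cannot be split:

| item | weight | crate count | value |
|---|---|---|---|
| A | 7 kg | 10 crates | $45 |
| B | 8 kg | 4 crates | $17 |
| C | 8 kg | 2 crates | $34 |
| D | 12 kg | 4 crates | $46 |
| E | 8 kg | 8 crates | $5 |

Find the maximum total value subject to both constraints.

Feasible sets respecting both limits:
- C+D: weight 20, crate count 6, value 80
- B+D: weight 20, crate count 8, value 63
- B+C: weight 16, crate count 6, value 51
Best: $80.

$80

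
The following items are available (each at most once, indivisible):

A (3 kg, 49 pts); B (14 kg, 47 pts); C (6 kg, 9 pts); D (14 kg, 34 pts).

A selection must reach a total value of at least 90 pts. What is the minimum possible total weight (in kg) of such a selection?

17

Subsets with value ≥ 90, sorted by total weight:
- A+B: weight 17, value 96
- A+B+C: weight 23, value 105
- A+C+D: weight 23, value 92
- A+B+D: weight 31, value 130
Minimum weight: 17 kg.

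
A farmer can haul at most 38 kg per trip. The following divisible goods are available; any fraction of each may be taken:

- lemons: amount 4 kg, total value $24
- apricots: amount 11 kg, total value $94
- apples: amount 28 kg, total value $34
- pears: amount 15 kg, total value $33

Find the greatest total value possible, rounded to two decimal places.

Take in order of value per unit:
- apricots (94/11 per unit): all 11 → value 94, running total 94.00
- lemons (24/4 per unit): all 4 → value 24, running total 118.00
- pears (33/15 per unit): all 15 → value 33, running total 151.00
- apples (34/28 per unit): 8 of 28 → value 8×34/28 = 9.7143, running total 160.71
Total 160.71.

160.71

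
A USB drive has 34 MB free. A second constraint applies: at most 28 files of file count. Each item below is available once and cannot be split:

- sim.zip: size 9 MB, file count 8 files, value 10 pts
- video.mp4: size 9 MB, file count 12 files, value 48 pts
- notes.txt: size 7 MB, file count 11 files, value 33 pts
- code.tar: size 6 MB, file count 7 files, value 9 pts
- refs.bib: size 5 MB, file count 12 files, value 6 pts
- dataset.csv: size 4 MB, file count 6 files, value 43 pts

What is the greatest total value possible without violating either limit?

Feasible sets respecting both limits:
- sim.zip+video.mp4+dataset.csv: size 22, file count 26, value 101
- video.mp4+code.tar+dataset.csv: size 19, file count 25, value 100
- video.mp4+dataset.csv: size 13, file count 18, value 91
- sim.zip+notes.txt+dataset.csv: size 20, file count 25, value 86
Best: 101 pts.

101 pts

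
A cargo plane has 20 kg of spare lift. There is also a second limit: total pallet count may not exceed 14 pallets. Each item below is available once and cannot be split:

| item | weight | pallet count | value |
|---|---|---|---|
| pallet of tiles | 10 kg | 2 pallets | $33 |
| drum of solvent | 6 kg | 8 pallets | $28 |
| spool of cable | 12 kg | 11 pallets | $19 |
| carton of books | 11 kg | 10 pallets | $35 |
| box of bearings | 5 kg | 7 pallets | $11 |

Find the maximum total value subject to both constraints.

Feasible sets respecting both limits:
- pallet of tiles+drum of solvent: weight 16, pallet count 10, value 61
- pallet of tiles+box of bearings: weight 15, pallet count 9, value 44
- carton of books: weight 11, pallet count 10, value 35
Best: $61.

$61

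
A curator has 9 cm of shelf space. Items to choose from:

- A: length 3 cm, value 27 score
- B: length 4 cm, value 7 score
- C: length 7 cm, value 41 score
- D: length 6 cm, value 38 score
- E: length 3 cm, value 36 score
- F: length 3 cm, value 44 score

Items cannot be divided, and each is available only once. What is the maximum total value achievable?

This is a 0/1 knapsack; check combinations near the capacity.
- A+E+F: length 3+3+3=9, value 27+36+44=107
- D+F: length 6+3=9, value 38+44=82
- E+F: length 3+3=6, value 36+44=80
- D+E: length 6+3=9, value 38+36=74
Best: 107 score.

107 score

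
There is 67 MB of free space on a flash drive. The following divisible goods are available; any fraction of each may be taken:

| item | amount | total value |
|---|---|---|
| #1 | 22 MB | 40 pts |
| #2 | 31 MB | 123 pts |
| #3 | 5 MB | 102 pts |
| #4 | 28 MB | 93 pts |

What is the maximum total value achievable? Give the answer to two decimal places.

323.45

Take in order of value per unit:
- #3 (102/5 per unit): all 5 → value 102, running total 102.00
- #2 (123/31 per unit): all 31 → value 123, running total 225.00
- #4 (93/28 per unit): all 28 → value 93, running total 318.00
- #1 (40/22 per unit): 3 of 22 → value 3×40/22 = 5.4545, running total 323.45
Total 323.45.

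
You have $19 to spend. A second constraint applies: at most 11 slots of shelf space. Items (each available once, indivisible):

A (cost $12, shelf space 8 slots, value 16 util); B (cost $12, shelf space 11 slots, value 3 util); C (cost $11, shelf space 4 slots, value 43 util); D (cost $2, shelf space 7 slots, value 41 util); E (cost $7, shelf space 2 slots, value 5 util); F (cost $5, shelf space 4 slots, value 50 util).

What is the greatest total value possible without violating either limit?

93 util

Feasible sets respecting both limits:
- C+F: cost 16, shelf space 8, value 93
- D+F: cost 7, shelf space 11, value 91
- C+D: cost 13, shelf space 11, value 84
- E+F: cost 12, shelf space 6, value 55
Best: 93 util.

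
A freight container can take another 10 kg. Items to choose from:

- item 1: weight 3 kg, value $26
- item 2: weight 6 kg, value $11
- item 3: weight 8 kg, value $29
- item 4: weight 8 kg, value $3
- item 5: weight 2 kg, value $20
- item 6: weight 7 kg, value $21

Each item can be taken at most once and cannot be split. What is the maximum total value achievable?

Check high-value combinations within 10 kg:
- item 3+item 5: weight 8+2=10, value 29+20=49
- item 1+item 6: weight 3+7=10, value 26+21=47
- item 1+item 5: weight 3+2=5, value 26+20=46
Best: $49.

$49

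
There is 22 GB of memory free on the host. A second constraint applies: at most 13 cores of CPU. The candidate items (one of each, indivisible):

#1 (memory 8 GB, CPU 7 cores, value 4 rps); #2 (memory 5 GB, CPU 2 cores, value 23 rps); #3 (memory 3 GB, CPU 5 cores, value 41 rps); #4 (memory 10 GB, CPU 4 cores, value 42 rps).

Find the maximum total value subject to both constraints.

106 rps

Feasible sets respecting both limits:
- #2+#3+#4: memory 18, CPU 11, value 106
- #3+#4: memory 13, CPU 9, value 83
- #2+#4: memory 15, CPU 6, value 65
- #2+#3: memory 8, CPU 7, value 64
Best: 106 rps.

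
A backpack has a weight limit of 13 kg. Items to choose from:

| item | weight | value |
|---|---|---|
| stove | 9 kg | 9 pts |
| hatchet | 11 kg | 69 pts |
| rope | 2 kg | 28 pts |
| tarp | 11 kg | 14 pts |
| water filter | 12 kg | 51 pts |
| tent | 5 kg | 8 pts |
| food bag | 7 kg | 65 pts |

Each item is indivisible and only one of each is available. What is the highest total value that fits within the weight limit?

Check high-value combinations within 13 kg:
- hatchet+rope: weight 11+2=13, value 69+28=97
- rope+food bag: weight 2+7=9, value 28+65=93
- tent+food bag: weight 5+7=12, value 8+65=73
- hatchet: weight 11, value 69
Best: 97 pts.

97 pts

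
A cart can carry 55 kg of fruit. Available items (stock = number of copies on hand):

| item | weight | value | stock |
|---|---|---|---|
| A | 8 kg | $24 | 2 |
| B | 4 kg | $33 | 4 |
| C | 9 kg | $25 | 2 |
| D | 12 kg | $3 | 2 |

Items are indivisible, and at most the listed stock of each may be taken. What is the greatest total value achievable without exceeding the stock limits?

Best selections within weight 55 and stock limits:
- 2×A + 4×B + 2×C: weight 50, value 230
- 1×A + 4×B + 2×C + 1×D: weight 54, value 209
- 2×A + 4×B + 1×C + 1×D: weight 53, value 208
- 1×A + 4×B + 2×C: weight 42, value 206
Best: $230.

$230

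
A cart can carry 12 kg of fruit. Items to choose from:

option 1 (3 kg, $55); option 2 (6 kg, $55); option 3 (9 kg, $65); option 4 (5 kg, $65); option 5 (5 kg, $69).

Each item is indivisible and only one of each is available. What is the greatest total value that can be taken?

$134

Check high-value combinations within 12 kg:
- option 4+option 5: weight 5+5=10, value 65+69=134
- option 1+option 5: weight 3+5=8, value 55+69=124
- option 2+option 5: weight 6+5=11, value 55+69=124
- option 1+option 4: weight 3+5=8, value 55+65=120
Best: $134.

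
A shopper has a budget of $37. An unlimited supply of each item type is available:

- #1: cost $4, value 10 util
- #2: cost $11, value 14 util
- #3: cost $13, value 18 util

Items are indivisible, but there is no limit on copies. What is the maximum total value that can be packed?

90 util

Best value-per-unit is #1 at 10/4, and filling with it alone uses cost 9×4=36. No mix of the others beats 9×10 = 90.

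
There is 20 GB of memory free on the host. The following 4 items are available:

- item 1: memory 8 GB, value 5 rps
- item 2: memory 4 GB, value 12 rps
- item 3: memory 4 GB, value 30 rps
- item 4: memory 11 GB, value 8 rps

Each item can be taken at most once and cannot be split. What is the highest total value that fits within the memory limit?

Check high-value combinations within 20 GB:
- item 2+item 3+item 4: memory 4+4+11=19, value 12+30+8=50
- item 1+item 2+item 3: memory 8+4+4=16, value 5+12+30=47
- item 2+item 3: memory 4+4=8, value 12+30=42
Best: 50 rps.

50 rps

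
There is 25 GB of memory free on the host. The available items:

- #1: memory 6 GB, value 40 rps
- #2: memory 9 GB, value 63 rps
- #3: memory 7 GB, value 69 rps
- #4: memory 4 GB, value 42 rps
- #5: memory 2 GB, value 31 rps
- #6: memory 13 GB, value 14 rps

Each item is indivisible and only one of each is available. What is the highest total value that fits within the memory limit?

205 rps

Check high-value combinations within 25 GB:
- #2+#3+#4+#5: memory 9+7+4+2=22, value 63+69+42+31=205
- #1+#2+#3+#5: memory 6+9+7+2=24, value 40+63+69+31=203
- #1+#3+#4+#5: memory 6+7+4+2=19, value 40+69+42+31=182
Best: 205 rps.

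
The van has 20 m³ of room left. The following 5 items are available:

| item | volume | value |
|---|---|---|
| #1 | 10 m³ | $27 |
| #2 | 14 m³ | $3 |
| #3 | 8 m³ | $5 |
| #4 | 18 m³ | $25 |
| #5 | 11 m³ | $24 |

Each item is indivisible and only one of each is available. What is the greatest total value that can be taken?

$32

Check high-value combinations within 20 m³:
- #1+#3: volume 10+8=18, value 27+5=32
- #3+#5: volume 8+11=19, value 5+24=29
- #1: volume 10, value 27
Best: $32.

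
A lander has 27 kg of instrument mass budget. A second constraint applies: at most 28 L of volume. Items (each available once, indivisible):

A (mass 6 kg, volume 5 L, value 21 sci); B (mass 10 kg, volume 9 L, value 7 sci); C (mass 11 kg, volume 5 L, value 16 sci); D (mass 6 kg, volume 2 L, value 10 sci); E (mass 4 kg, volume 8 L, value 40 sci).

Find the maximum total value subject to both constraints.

Feasible sets respecting both limits:
- A+C+D+E: mass 27, volume 20, value 87
- A+B+D+E: mass 26, volume 24, value 78
- A+C+E: mass 21, volume 18, value 77
Best: 87 sci.

87 sci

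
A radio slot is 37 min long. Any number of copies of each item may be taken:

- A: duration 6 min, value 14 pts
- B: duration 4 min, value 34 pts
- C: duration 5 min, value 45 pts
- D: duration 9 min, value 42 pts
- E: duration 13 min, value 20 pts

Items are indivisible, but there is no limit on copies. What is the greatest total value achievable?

Best value-per-unit is C at 45/5; filling with it alone gives 7×45 = 315.
Optimal mix: 3×B + 5×C → duration 37, value 327.

327 pts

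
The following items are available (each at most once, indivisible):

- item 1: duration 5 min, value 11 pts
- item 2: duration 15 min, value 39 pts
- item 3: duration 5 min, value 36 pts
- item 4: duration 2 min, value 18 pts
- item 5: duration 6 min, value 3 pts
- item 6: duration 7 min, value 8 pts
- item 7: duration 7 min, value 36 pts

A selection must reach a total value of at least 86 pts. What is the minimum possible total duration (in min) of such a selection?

14

Subsets with value ≥ 86, sorted by total duration:
- item 3+item 4+item 7: duration 14, value 90
- item 1+item 3+item 4+item 7: duration 19, value 101
Minimum duration: 14 min.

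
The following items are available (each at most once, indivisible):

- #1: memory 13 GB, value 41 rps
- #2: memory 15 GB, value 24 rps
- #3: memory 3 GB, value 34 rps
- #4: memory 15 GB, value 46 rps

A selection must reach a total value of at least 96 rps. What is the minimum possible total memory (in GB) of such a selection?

31

Subsets with value ≥ 96, sorted by total memory:
- #1+#3+#4: memory 31, value 121
- #1+#2+#3: memory 31, value 99
- #2+#3+#4: memory 33, value 104
- #1+#2+#4: memory 43, value 111
Minimum memory: 31 GB.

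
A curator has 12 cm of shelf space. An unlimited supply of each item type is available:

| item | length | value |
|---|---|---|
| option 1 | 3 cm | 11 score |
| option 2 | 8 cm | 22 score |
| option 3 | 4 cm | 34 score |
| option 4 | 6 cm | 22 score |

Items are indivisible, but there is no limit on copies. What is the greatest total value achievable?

102 score

Best value-per-unit is option 3 at 34/4, and filling with it alone uses length 3×4=12. No mix of the others beats 3×34 = 102.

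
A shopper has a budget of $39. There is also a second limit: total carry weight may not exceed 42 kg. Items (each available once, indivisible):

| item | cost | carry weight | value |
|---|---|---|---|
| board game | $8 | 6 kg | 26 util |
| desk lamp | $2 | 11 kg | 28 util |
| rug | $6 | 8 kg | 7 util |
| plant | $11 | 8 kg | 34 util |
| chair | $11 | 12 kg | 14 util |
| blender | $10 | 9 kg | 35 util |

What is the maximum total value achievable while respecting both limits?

Feasible sets respecting both limits:
- board game+desk lamp+rug+plant+blender: cost 37, carry weight 42, value 130
- board game+desk lamp+plant+blender: cost 31, carry weight 34, value 123
- desk lamp+plant+chair+blender: cost 34, carry weight 40, value 111
- desk lamp+rug+plant+blender: cost 29, carry weight 36, value 104
Best: 130 util.

130 util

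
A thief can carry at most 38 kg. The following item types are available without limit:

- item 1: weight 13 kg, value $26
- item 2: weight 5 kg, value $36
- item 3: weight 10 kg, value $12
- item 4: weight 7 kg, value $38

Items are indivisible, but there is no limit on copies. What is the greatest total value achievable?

Best value-per-unit is item 2 at 36/5; filling with it alone gives 7×36 = 252.
Optimal mix: 6×item 2 + 1×item 4 → weight 37, value 254.

$254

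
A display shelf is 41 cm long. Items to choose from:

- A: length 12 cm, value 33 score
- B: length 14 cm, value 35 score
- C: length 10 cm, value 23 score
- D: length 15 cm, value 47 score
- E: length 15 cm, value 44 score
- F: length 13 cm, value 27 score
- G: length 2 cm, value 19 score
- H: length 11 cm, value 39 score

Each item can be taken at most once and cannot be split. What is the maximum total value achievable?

Check high-value combinations within 41 cm:
- A+D+G+H: length 12+15+2+11=40, value 33+47+19+39=138
- A+E+G+H: length 12+15+2+11=40, value 33+44+19+39=135
- D+F+G+H: length 15+13+2+11=41, value 47+27+19+39=132
- D+E+H: length 15+15+11=41, value 47+44+39=130
Best: 138 score.

138 score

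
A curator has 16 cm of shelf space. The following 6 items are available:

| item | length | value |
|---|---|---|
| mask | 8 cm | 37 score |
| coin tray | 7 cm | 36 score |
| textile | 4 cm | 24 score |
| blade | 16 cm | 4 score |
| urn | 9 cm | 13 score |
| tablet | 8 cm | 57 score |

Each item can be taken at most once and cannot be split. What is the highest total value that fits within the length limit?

94 score

Check high-value combinations within 16 cm:
- mask+tablet: length 8+8=16, value 37+57=94
- coin tray+tablet: length 7+8=15, value 36+57=93
- textile+tablet: length 4+8=12, value 24+57=81
Best: 94 score.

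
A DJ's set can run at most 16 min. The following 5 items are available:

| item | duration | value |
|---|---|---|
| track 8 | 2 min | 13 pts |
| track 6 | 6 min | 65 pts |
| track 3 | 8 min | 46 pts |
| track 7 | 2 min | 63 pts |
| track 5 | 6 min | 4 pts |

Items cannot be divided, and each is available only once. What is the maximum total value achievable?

This is a 0/1 knapsack; check combinations near the capacity.
- track 6+track 3+track 7: duration 6+8+2=16, value 65+46+63=174
- track 8+track 6+track 7+track 5: duration 2+6+2+6=16, value 13+65+63+4=145
- track 8+track 6+track 7: duration 2+6+2=10, value 13+65+63=141
- track 6+track 7+track 5: duration 6+2+6=14, value 65+63+4=132
- track 6+track 7: duration 6+2=8, value 65+63=128
Best: 174 pts.

174 pts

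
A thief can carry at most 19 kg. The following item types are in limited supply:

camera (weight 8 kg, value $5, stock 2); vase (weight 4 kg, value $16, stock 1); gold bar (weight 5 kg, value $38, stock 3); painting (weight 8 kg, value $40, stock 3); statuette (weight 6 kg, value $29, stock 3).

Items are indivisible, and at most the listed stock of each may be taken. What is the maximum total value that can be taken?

Best selections within weight 19 and stock limits:
- 1×vase + 3×gold bar: weight 19, value 130
- 2×gold bar + 1×painting: weight 18, value 116
- 3×gold bar: weight 15, value 114
Best: $130.

$130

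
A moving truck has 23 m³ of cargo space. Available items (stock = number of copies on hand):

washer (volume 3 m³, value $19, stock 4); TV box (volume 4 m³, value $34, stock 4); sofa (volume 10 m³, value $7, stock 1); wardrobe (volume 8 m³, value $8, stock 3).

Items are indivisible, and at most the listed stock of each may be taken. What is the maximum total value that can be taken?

Best selections within volume 23 and stock limits:
- 2×washer + 4×TV box: volume 22, value 174
- 3×washer + 3×TV box: volume 21, value 159
- 1×washer + 4×TV box: volume 19, value 155
- 4×washer + 2×TV box: volume 20, value 144
Best: $174.

$174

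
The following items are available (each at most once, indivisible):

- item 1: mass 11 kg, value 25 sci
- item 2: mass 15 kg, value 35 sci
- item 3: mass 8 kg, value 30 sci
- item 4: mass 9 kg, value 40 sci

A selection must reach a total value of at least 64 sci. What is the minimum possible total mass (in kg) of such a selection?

17

Subsets with value ≥ 64, sorted by total mass:
- item 3+item 4: mass 17, value 70
- item 1+item 4: mass 20, value 65
Minimum mass: 17 kg.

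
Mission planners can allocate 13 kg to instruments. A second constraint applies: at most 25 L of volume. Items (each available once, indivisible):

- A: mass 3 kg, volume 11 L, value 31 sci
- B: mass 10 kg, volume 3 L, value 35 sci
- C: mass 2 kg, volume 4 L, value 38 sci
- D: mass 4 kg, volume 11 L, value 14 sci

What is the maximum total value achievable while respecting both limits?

Feasible sets respecting both limits:
- B+C: mass 12, volume 7, value 73
- A+C: mass 5, volume 15, value 69
- A+B: mass 13, volume 14, value 66
Best: 73 sci.

73 sci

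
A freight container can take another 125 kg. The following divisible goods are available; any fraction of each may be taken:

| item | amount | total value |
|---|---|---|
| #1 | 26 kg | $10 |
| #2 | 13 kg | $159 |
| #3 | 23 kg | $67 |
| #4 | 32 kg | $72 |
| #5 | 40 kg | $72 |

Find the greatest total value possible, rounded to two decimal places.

376.54

Take in order of value per unit:
- #2 (159/13 per unit): all 13 → value 159, running total 159.00
- #3 (67/23 per unit): all 23 → value 67, running total 226.00
- #4 (72/32 per unit): all 32 → value 72, running total 298.00
- #5 (72/40 per unit): all 40 → value 72, running total 370.00
- #1 (10/26 per unit): 17 of 26 → value 17×10/26 = 6.5385, running total 376.54
Total 376.54.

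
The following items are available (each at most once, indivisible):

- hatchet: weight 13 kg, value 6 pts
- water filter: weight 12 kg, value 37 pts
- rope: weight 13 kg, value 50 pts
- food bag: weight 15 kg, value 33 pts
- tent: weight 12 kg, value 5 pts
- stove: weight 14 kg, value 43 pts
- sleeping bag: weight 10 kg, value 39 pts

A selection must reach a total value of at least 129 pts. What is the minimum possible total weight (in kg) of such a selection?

37

Subsets with value ≥ 129, sorted by total weight:
- rope+stove+sleeping bag: weight 37, value 132
- water filter+rope+stove: weight 39, value 130
- water filter+rope+tent+sleeping bag: weight 47, value 131
Minimum weight: 37 kg.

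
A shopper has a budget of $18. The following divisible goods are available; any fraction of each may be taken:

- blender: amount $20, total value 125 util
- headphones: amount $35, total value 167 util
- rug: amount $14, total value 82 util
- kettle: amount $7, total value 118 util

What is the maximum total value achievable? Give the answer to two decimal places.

Take in order of value per unit:
- kettle (118/7 per unit): all 7 → value 118, running total 118.00
- blender (125/20 per unit): 11 of 20 → value 11×125/20 = 68.7500, running total 186.75
Total 186.75.

186.75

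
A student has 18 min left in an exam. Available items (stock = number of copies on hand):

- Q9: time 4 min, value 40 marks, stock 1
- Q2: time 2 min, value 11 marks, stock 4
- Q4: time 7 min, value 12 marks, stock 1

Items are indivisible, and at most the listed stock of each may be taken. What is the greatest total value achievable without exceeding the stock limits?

85 marks

Top feasible selections:
- 1×Q9 + 3×Q2 + 1×Q4: time 17, value 85
- 1×Q9 + 4×Q2: time 12, value 84
- 1×Q9 + 2×Q2 + 1×Q4: time 15, value 74
- 1×Q9 + 3×Q2: time 10, value 73
Best: 85 marks.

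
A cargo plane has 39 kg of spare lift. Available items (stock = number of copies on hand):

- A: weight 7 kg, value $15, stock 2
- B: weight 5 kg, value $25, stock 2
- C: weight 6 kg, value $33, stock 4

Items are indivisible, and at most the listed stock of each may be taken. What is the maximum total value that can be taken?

Best selections within weight 39 and stock limits:
- 2×B + 4×C: weight 34, value 182
- 1×A + 1×B + 4×C: weight 36, value 172
Best: $182.

$182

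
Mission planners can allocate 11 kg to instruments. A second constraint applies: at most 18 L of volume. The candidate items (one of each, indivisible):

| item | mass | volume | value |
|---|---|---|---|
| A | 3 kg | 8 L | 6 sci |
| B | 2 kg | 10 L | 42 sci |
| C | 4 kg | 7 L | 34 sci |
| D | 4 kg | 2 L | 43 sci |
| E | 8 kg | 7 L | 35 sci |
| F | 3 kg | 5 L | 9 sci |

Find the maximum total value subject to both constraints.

94 sci

Feasible sets respecting both limits:
- B+D+F: mass 9, volume 17, value 94
- C+D+F: mass 11, volume 14, value 86
- B+D: mass 6, volume 12, value 85
Best: 94 sci.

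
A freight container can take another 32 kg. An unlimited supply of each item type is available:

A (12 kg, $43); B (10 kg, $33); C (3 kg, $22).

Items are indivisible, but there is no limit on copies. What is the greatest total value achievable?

Best value-per-unit is C at 22/3, and filling with it alone uses weight 10×3=30. No mix of the others beats 10×22 = 220.

$220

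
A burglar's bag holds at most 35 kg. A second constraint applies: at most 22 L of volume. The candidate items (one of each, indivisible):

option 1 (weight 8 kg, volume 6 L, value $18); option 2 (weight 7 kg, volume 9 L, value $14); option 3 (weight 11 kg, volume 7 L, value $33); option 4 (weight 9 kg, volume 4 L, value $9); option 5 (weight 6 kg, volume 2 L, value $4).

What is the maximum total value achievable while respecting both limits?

Feasible sets respecting both limits:
- option 1+option 2+option 3: weight 26, volume 22, value 65
- option 1+option 3+option 4+option 5: weight 34, volume 19, value 64
- option 1+option 3+option 4: weight 28, volume 17, value 60
- option 2+option 3+option 4+option 5: weight 33, volume 22, value 60
Best: $65.

$65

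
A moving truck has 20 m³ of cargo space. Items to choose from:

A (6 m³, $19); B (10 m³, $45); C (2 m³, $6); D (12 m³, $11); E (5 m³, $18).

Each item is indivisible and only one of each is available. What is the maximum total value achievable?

Check high-value combinations within 20 m³:
- A+B+C: volume 6+10+2=18, value 19+45+6=70
- B+C+E: volume 10+2+5=17, value 45+6+18=69
- A+B: volume 6+10=16, value 19+45=64
- B+E: volume 10+5=15, value 45+18=63
Best: $70.

$70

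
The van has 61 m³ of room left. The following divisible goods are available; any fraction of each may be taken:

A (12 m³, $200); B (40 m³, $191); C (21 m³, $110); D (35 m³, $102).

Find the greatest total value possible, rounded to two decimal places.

443.70

Take in order of value per unit:
- A (200/12 per unit): all 12 → value 200, running total 200.00
- C (110/21 per unit): all 21 → value 110, running total 310.00
- B (191/40 per unit): 28 of 40 → value 28×191/40 = 133.7000, running total 443.70
Total 443.70.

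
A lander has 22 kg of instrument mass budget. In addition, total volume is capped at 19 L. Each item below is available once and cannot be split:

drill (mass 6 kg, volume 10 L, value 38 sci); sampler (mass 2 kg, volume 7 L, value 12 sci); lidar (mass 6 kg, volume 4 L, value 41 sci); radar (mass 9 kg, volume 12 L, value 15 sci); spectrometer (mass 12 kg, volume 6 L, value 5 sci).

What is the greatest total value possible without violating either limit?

79 sci

Feasible sets respecting both limits:
- drill+lidar: mass 12, volume 14, value 79
- sampler+lidar+spectrometer: mass 20, volume 17, value 58
- lidar+radar: mass 15, volume 16, value 56
- sampler+lidar: mass 8, volume 11, value 53
Best: 79 sci.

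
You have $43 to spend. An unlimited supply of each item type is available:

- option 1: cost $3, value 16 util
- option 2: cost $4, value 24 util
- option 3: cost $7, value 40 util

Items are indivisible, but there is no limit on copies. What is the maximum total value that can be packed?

256 util

Best value-per-unit is option 2 at 24/4; filling with it alone gives 10×24 = 240.
Optimal mix: 1×option 1 + 10×option 2 → cost 43, value 256.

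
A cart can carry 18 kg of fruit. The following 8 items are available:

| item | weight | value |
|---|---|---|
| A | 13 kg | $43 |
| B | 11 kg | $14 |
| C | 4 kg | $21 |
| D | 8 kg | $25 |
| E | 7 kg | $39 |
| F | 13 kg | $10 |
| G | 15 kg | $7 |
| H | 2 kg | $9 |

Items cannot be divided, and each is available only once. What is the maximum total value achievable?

Check high-value combinations within 18 kg:
- D+E+H: weight 8+7+2=17, value 25+39+9=73
- C+E+H: weight 4+7+2=13, value 21+39+9=69
- D+E: weight 8+7=15, value 25+39=64
- A+C: weight 13+4=17, value 43+21=64
- C+E: weight 4+7=11, value 21+39=60
Best: $73.

$73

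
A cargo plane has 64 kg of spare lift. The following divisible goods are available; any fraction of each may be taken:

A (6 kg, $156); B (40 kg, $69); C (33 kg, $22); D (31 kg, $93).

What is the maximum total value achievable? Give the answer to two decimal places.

Take in order of value per unit:
- A (156/6 per unit): all 6 → value 156, running total 156.00
- D (93/31 per unit): all 31 → value 93, running total 249.00
- B (69/40 per unit): 27 of 40 → value 27×69/40 = 46.5750, running total 295.58
Total 295.58.

295.58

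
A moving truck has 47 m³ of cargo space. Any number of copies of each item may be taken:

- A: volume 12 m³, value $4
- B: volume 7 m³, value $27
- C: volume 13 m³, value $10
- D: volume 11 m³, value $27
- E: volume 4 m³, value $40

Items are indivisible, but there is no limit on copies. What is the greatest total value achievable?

Best value-per-unit is E at 40/4, and filling with it alone uses volume 11×4=44. No mix of the others beats 11×40 = 440.

$440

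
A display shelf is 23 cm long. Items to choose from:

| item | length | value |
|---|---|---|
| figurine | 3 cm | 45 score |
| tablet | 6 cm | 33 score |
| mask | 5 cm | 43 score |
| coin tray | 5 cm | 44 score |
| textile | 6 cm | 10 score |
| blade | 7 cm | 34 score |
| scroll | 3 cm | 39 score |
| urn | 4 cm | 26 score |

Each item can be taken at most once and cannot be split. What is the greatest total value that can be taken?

205 score

Check high-value combinations within 23 cm:
- figurine+mask+coin tray+blade+scroll: length 3+5+5+7+3=23, value 45+43+44+34+39=205
- figurine+tablet+mask+coin tray+scroll: length 3+6+5+5+3=22, value 45+33+43+44+39=204
- figurine+mask+coin tray+scroll+urn: length 3+5+5+3+4=20, value 45+43+44+39+26=197
- figurine+tablet+mask+coin tray+urn: length 3+6+5+5+4=23, value 45+33+43+44+26=191
Best: 205 score.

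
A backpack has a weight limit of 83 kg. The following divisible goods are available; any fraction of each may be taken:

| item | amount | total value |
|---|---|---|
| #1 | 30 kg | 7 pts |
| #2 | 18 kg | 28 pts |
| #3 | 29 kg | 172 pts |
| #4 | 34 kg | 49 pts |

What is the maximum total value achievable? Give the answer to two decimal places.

Take in order of value per unit:
- #3 (172/29 per unit): all 29 → value 172, running total 172.00
- #2 (28/18 per unit): all 18 → value 28, running total 200.00
- #4 (49/34 per unit): all 34 → value 49, running total 249.00
- #1 (7/30 per unit): 2 of 30 → value 2×7/30 = 0.4667, running total 249.47
Total 249.47.

249.47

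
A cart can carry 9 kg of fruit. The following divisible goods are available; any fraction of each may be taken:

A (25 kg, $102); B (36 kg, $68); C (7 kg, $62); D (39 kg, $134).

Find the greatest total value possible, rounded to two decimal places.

70.16

Take in order of value per unit:
- C (62/7 per unit): all 7 → value 62, running total 62.00
- A (102/25 per unit): 2 of 25 → value 2×102/25 = 8.1600, running total 70.16
Total 70.16.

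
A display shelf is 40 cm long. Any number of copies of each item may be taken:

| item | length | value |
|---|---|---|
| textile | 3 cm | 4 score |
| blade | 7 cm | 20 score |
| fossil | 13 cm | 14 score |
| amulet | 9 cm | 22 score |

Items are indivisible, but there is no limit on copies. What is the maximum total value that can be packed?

Best value-per-unit is blade at 20/7; filling with it alone gives 5×20 = 100.
Optimal mix: 1×textile + 4×blade + 1×amulet → length 40, value 106.

106 score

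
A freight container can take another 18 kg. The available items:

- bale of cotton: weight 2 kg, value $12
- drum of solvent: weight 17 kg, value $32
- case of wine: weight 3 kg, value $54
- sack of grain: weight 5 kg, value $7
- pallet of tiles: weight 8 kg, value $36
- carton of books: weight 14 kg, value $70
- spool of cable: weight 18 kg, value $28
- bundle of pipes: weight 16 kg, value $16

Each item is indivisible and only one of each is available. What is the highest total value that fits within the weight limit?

$124

Check high-value combinations within 18 kg:
- case of wine+carton of books: weight 3+14=17, value 54+70=124
- bale of cotton+case of wine+sack of grain+pallet of tiles: weight 2+3+5+8=18, value 12+54+7+36=109
- bale of cotton+case of wine+pallet of tiles: weight 2+3+8=13, value 12+54+36=102
- case of wine+sack of grain+pallet of tiles: weight 3+5+8=16, value 54+7+36=97
Best: $124.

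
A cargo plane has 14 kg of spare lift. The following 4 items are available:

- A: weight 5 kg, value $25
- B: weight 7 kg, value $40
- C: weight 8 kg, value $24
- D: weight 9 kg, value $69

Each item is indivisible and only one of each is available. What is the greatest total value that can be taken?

$94

Check high-value combinations within 14 kg:
- A+D: weight 5+9=14, value 25+69=94
- D: weight 9, value 69
- A+B: weight 5+7=12, value 25+40=65
Best: $94.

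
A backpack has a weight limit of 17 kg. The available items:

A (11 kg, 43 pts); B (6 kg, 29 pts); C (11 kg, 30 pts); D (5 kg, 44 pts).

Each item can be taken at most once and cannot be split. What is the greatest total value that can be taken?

Check high-value combinations within 17 kg:
- A+D: weight 11+5=16, value 43+44=87
- C+D: weight 11+5=16, value 30+44=74
- B+D: weight 6+5=11, value 29+44=73
- A+B: weight 11+6=17, value 43+29=72
- B+C: weight 6+11=17, value 29+30=59
Best: 87 pts.

87 pts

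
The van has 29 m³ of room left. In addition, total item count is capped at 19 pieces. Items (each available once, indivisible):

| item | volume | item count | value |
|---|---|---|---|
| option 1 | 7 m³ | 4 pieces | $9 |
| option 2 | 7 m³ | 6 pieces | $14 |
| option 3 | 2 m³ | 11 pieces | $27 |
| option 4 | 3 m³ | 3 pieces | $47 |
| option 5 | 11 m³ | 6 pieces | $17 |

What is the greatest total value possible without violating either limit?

$87

Feasible sets respecting both limits:
- option 1+option 2+option 4+option 5: volume 28, item count 19, value 87
- option 1+option 3+option 4: volume 12, item count 18, value 83
- option 2+option 4+option 5: volume 21, item count 15, value 78
Best: $87.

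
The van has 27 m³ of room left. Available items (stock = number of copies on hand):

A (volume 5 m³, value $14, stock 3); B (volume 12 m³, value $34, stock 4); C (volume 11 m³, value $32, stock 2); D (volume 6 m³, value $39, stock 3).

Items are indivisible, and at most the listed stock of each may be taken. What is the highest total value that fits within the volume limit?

$131

Best selections within volume 27 and stock limits:
- 1×A + 3×D: volume 23, value 131
- 3×A + 2×D: volume 27, value 120
Best: $131.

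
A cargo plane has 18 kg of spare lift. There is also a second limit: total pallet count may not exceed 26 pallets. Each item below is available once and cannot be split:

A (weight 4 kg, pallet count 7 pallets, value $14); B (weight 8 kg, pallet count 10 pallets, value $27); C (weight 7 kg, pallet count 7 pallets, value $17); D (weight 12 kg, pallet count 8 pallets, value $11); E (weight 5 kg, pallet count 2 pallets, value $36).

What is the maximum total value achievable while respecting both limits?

$77

Feasible sets respecting both limits:
- A+B+E: weight 17, pallet count 19, value 77
- A+C+E: weight 16, pallet count 16, value 67
- B+E: weight 13, pallet count 12, value 63
- C+E: weight 12, pallet count 9, value 53
Best: $77.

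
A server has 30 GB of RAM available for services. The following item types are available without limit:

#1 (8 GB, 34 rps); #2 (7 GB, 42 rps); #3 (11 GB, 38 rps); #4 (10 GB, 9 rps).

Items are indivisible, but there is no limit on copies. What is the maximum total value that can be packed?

Best value-per-unit is #2 at 42/7, and filling with it alone uses memory 4×7=28. No mix of the others beats 4×42 = 168.

168 rps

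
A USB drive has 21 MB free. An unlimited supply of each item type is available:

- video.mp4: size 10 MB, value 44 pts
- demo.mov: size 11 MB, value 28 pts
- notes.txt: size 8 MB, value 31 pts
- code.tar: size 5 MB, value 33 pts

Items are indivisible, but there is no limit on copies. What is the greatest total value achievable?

Best value-per-unit is code.tar at 33/5, and filling with it alone uses size 4×5=20. No mix of the others beats 4×33 = 132.

132 pts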